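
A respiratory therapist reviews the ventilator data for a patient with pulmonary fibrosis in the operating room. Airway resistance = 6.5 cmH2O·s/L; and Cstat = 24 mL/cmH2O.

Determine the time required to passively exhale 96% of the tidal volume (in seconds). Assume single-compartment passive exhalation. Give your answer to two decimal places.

τ = R × C = 6.5 × 24 mL/cmH2O = 6.5 × 0.024 L/cmH2O = 0.156 s.
Exhaled fraction f = 1 − e^(−t/τ) → t = −τ·ln(1 − f) = −0.156·ln(0.04) = 0.5021 s.

0.50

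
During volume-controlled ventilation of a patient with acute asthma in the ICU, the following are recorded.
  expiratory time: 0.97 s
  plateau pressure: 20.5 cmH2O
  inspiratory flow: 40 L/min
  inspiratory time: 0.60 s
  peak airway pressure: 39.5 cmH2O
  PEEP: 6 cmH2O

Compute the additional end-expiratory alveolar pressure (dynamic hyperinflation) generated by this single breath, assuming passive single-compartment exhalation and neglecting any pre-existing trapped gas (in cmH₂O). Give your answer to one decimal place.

Flow: 40 L/min ÷ 60 = 0.6667 L/s.
Vt = flow × Ti = 0.6667 L/s × 0.60 s × 1000 mL/L = 400.02 mL.
R = (PIP − Pplat)/V̇ = (39.5 − 20.5) / 0.6667 = 19.0/0.6667 = 28.499 cmH2O·s/L.
C = Vt/(Pplat − PEEP) = 400.02 / (20.5 − 6) = 400.02/14.5 = 27.588 mL/cmH2O.
τ = R × C = 28.499 × 0.02759 L/cmH2O = 0.7863 s.
Fraction remaining = e^(−Te/τ) = e^(−0.97/0.7863) = 0.2912; trapped volume = 400.02 × 0.2912 = 116.49 mL.
Additional alveolar pressure from trapping ≈ V_trapped / C = 116.49 / 27.588 = 4.222 cmH2O.

4.2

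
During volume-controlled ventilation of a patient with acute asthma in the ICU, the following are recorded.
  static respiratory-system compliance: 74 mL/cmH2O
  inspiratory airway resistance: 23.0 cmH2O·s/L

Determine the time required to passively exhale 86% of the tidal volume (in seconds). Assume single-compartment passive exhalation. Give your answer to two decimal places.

3.35

τ = R × C = 23.0 × 74 mL/cmH2O = 23.0 × 0.074 L/cmH2O = 1.702 s.
Exhaled fraction f = 1 − e^(−t/τ) → t = −τ·ln(1 − f) = −1.702·ln(0.14) = 3.346 s.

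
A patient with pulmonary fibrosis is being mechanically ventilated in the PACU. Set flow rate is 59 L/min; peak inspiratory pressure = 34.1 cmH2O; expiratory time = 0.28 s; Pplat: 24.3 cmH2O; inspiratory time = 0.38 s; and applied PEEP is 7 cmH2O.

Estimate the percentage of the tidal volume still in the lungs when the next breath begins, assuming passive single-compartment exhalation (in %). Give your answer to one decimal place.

Flow: 59 L/min ÷ 60 = 0.9833 L/s.
Vt = flow × Ti = 0.9833 L/s × 0.38 s × 1000 mL/L = 373.65 mL.
R = (PIP − Pplat)/V̇ = (34.1 − 24.3) / 0.9833 = 9.8/0.9833 = 9.966 cmH2O·s/L.
C = Vt/(Pplat − PEEP) = 373.65 / (24.3 − 7) = 373.65/17.3 = 21.598 mL/cmH2O.
τ = R × C = 9.966 × 0.0216 L/cmH2O = 0.2153 s.
Fraction remaining at end-expiration = e^(−Te/τ) = e^(−0.28/0.2153) = 0.2724 → 27.24%.

27.2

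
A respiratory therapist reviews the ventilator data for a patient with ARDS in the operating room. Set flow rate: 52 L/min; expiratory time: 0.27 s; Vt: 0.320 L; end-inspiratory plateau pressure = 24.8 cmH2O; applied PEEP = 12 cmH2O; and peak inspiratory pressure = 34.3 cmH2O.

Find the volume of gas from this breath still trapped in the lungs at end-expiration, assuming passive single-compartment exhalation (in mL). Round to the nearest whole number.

119

Flow: 52 L/min ÷ 60 = 0.8667 L/s.
R = (PIP − Pplat)/V̇ = (34.3 − 24.8) / 0.8667 = 9.5/0.8667 = 10.961 cmH2O·s/L.
C = Vt/(Pplat − PEEP) = 320.0 / (24.8 − 12) = 320.0/12.8 = 25.0 mL/cmH2O.
τ = R × C = 10.961 × 0.025 L/cmH2O = 0.274 s.
Fraction remaining = e^(−Te/τ) = e^(−0.27/0.274) = 0.3733.
Trapped volume = 320.0 × 0.3733 = 119.46 mL.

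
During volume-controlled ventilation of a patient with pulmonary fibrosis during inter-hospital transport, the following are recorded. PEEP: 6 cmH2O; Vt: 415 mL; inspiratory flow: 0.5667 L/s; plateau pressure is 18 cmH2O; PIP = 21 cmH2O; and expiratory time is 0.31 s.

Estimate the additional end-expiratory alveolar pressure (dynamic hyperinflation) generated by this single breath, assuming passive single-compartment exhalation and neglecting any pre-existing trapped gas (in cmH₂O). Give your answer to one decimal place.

R = (PIP − Pplat)/V̇ = (21 − 18) / 0.5667 = 3.0/0.5667 = 5.294 cmH2O·s/L.
C = Vt/(Pplat − PEEP) = 415.0 / (18 − 6) = 415.0/12.0 = 34.583 mL/cmH2O.
τ = R × C = 5.294 × 0.03458 L/cmH2O = 0.1831 s.
Fraction remaining = e^(−Te/τ) = e^(−0.31/0.1831) = 0.184; trapped volume = 415.0 × 0.184 = 76.36 mL.
Additional alveolar pressure from trapping ≈ V_trapped / C = 76.36 / 34.583 = 2.208 cmH2O.

2.2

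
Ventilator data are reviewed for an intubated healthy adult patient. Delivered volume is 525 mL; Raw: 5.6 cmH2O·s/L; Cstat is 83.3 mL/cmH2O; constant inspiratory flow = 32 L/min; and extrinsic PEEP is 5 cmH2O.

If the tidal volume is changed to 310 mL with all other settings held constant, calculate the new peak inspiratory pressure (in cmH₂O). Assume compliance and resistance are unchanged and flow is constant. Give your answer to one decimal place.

Flow: 32 L/min ÷ 60 = 0.5333 L/s.
PIP = Vt/C + R·V̇ + PEEP (constant-flow equation of motion).
Only the elastic term changes: ΔPIP = ΔVt / C = (310 − 525) / 83.3 = -2.581 cmH2O.
Original PIP = 525/83.3 + 5.6×0.5333 + 5 = 14.289 cmH2O; new PIP = 14.289 + (-2.581) = 11.708 cmH2O.

11.7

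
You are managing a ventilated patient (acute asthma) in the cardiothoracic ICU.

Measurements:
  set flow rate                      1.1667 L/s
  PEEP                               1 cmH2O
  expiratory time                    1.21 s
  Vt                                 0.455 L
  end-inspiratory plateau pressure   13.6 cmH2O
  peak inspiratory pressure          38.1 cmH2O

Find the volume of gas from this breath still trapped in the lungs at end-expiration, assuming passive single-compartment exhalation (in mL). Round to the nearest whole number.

R = (PIP − Pplat)/V̇ = (38.1 − 13.6) / 1.1667 = 24.5/1.1667 = 20.999 cmH2O·s/L.
C = Vt/(Pplat − PEEP) = 455.0 / (13.6 − 1) = 455.0/12.6 = 36.111 mL/cmH2O.
τ = R × C = 20.999 × 0.03611 L/cmH2O = 0.7583 s.
Fraction remaining = e^(−Te/τ) = e^(−1.21/0.7583) = 0.2028.
Trapped volume = 455.0 × 0.2028 = 92.274 mL.

92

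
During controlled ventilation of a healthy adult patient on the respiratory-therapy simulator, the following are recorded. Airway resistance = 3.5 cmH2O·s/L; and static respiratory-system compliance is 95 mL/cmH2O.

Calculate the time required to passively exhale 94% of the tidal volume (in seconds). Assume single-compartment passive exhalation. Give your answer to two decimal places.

0.94

τ = R × C = 3.5 × 95 mL/cmH2O = 3.5 × 0.095 L/cmH2O = 0.3325 s.
Exhaled fraction f = 1 − e^(−t/τ) → t = −τ·ln(1 − f) = −0.3325·ln(0.06) = 0.9355 s.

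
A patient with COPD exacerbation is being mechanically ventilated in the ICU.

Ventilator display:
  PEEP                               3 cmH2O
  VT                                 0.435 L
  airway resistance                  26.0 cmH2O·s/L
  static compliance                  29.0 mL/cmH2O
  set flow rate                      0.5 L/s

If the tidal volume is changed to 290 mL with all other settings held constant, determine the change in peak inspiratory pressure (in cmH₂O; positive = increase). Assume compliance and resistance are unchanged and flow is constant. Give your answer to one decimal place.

PIP = Vt/C + R·V̇ + PEEP (constant-flow equation of motion).
Only the elastic term changes: ΔPIP = ΔVt / C = (290 − 435) / 29.0 = -5.0 cmH2O.

-5.0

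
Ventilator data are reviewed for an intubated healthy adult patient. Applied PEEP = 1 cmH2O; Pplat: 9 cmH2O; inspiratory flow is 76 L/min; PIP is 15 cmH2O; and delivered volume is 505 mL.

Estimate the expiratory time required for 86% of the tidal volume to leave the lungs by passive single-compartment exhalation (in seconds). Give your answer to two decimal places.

Flow: 76 L/min ÷ 60 = 1.2667 L/s.
R = (PIP − Pplat)/V̇ = (15 − 9) / 1.2667 = 6.0/1.2667 = 4.737 cmH2O·s/L.
C = Vt/(Pplat − PEEP) = 505.0 / (9 − 1) = 505.0/8.0 = 63.125 mL/cmH2O.
τ = R × C = 4.737 × 0.06313 L/cmH2O = 0.299 s.
t = −τ·ln(1 − 0.86) = −0.299·ln(0.14) = 0.5879 s.

0.59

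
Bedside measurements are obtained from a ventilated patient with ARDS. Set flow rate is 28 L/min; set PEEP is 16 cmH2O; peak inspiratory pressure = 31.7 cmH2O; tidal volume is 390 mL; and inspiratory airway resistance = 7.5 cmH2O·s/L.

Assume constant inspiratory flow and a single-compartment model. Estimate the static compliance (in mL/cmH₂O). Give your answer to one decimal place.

32.0

Flow: 28 L/min ÷ 60 = 0.4667 L/s.
Equation of motion (constant flow): PIP = Vt/C + R·V̇ + PEEP.
Vt/C = PIP − R·V̇ − PEEP = 31.7 − 7.5×0.4667 − 16 = 31.7 − 3.5 − 16 = 12.2 cmH2O.
C = Vt / 12.2 = 390 / 12.2 = 31.967 mL/cmH2O.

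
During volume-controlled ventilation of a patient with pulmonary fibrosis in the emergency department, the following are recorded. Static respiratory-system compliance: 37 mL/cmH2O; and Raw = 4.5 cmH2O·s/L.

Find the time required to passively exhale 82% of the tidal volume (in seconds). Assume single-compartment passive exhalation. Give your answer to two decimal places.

0.29

τ = R × C = 4.5 × 37 mL/cmH2O = 4.5 × 0.037 L/cmH2O = 0.1665 s.
Exhaled fraction f = 1 − e^(−t/τ) → t = −τ·ln(1 − f) = −0.1665·ln(0.18) = 0.2855 s.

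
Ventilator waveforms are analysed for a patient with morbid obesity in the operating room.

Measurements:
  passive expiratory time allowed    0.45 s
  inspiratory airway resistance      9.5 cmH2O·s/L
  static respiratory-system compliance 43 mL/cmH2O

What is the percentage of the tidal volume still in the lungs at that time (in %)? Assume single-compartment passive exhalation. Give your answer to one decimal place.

τ = R × C = 9.5 × 43 mL/cmH2O = 9.5 × 0.043 L/cmH2O = 0.4085 s.
Passive exhalation: V(t)/V₀ = e^(−t/τ) = e^(−0.45/0.4085) = 0.3323.
Fraction remaining = 0.3323 → 33.23%.

33.2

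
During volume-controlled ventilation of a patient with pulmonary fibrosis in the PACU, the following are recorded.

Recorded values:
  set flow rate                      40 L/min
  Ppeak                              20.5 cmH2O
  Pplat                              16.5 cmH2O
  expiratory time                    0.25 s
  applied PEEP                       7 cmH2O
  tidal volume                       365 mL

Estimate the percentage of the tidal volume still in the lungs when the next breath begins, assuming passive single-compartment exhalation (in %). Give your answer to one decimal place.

Flow: 40 L/min ÷ 60 = 0.6667 L/s.
R = (PIP − Pplat)/V̇ = (20.5 − 16.5) / 0.6667 = 4.0/0.6667 = 6.0 cmH2O·s/L.
C = Vt/(Pplat − PEEP) = 365.0 / (16.5 − 7) = 365.0/9.5 = 38.421 mL/cmH2O.
τ = R × C = 6.0 × 0.03842 L/cmH2O = 0.2305 s.
Fraction remaining at end-expiration = e^(−Te/τ) = e^(−0.25/0.2305) = 0.338 → 33.8%.

33.8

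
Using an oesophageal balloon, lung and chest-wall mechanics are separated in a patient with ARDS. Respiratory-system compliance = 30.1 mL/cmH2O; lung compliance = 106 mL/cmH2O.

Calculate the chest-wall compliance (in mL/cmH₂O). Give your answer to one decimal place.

1/Ccw = 1/Crs − 1/CL.
1/Ccw = 1/30.1 − 1/106 = 0.02379.
Ccw = 42.034 mL/cmH2O.

42.0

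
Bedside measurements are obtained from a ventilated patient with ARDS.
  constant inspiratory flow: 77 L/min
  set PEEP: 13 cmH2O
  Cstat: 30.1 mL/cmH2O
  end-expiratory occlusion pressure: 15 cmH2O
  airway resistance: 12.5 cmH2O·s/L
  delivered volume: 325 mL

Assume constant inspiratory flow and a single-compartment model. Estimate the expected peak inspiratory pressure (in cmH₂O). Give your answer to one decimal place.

Flow: 77 L/min ÷ 60 = 1.2833 L/s.
Total PEEP = 15 cmH2O (set 13 + intrinsic 2); this is the baseline alveolar pressure.
Equation of motion (constant flow): PIP = Vt/C + R·V̇ + PEEP.
PIP = 325/30.1 + 12.5×1.2833 + 15 = 10.797 + 16.041 + 15 = 41.838 cmH2O.

41.8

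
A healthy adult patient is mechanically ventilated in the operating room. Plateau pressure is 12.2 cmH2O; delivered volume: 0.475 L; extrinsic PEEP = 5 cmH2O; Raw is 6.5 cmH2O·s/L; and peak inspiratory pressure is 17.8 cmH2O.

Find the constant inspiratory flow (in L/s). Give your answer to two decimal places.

0.86

flow = (PIP − Pplat) / Raw = 5.6 / 6.5 = 0.8615 L/s.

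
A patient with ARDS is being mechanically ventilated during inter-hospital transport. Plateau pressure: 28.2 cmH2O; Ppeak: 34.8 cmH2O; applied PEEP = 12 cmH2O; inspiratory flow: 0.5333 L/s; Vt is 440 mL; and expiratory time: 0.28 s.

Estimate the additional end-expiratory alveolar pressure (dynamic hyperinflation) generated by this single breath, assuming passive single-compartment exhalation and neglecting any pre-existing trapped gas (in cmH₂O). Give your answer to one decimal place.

7.0

R = (PIP − Pplat)/V̇ = (34.8 − 28.2) / 0.5333 = 6.6/0.5333 = 12.376 cmH2O·s/L.
C = Vt/(Pplat − PEEP) = 440.0 / (28.2 − 12) = 440.0/16.2 = 27.16 mL/cmH2O.
τ = R × C = 12.376 × 0.02716 L/cmH2O = 0.3361 s.
Fraction remaining = e^(−Te/τ) = e^(−0.28/0.3361) = 0.4347; trapped volume = 440.0 × 0.4347 = 191.27 mL.
Additional alveolar pressure from trapping ≈ V_trapped / C = 191.27 / 27.16 = 7.042 cmH2O.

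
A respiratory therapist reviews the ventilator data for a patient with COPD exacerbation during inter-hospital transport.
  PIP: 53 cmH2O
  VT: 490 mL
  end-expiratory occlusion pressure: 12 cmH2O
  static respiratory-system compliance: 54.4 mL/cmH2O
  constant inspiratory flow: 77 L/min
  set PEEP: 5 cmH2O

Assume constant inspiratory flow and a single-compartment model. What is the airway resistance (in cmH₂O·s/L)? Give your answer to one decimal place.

24.9

Flow: 77 L/min ÷ 60 = 1.2833 L/s.
Total PEEP = 12 cmH2O (set 5 + intrinsic 7); this is the baseline alveolar pressure.
Equation of motion (constant flow): PIP = Vt/C + R·V̇ + PEEP.
R·V̇ = PIP − Vt/C − PEEP = 53 − 490/54.4 − 12 = 53 − 9.007 − 12 = 31.993 cmH2O.
R = 31.993 / 1.2833 = 24.93 cmH2O·s/L.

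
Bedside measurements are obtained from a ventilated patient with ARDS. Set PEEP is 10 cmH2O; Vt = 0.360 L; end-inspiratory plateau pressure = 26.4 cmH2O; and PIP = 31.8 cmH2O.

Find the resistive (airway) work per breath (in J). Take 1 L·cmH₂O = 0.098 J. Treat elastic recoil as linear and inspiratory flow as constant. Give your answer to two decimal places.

0.19

With constant inspiratory flow the resistive pressure is constant at PIP − Pplat = 31.8 − 26.4 = 5.4 cmH2O, so resistive work = 5.4 × 0.360 = 1.944 L·cmH2O.
× 0.098 J/(L·cmH2O) → 0.1905 J.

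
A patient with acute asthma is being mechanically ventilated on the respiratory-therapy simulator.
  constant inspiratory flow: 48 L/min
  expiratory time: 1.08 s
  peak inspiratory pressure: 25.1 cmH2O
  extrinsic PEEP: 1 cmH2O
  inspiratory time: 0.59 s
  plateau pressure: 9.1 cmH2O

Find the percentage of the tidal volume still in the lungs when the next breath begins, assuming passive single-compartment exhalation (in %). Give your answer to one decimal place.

39.6

Flow: 48 L/min ÷ 60 = 0.8 L/s.
Vt = flow × Ti = 0.8 L/s × 0.59 s × 1000 mL/L = 472.0 mL.
R = (PIP − Pplat)/V̇ = (25.1 − 9.1) / 0.8 = 16.0/0.8 = 20.0 cmH2O·s/L.
C = Vt/(Pplat − PEEP) = 472.0 / (9.1 − 1) = 472.0/8.1 = 58.272 mL/cmH2O.
τ = R × C = 20.0 × 0.05827 L/cmH2O = 1.165 s.
Fraction remaining at end-expiration = e^(−Te/τ) = e^(−1.08/1.165) = 0.3957 → 39.57%.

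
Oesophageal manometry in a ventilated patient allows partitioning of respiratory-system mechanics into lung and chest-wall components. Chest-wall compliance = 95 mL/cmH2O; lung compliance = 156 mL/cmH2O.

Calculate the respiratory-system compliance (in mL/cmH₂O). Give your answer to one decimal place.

Lung and chest wall are elastances in series: 1/Crs = 1/CL + 1/Ccw.
1/Crs = 1/156 + 1/95 = 0.01694.
Crs = 59.032 mL/cmH2O.

59.0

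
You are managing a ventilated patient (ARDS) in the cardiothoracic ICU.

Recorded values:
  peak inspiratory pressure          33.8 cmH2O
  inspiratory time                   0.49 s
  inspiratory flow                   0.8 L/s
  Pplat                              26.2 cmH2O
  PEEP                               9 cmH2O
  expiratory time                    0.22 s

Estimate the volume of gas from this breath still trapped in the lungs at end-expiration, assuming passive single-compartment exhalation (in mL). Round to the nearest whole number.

Vt = flow × Ti = 0.8 L/s × 0.49 s × 1000 mL/L = 392.0 mL.
R = (PIP − Pplat)/V̇ = (33.8 − 26.2) / 0.8 = 7.6/0.8 = 9.5 cmH2O·s/L.
C = Vt/(Pplat − PEEP) = 392.0 / (26.2 − 9) = 392.0/17.2 = 22.791 mL/cmH2O.
τ = R × C = 9.5 × 0.02279 L/cmH2O = 0.2165 s.
Fraction remaining = e^(−Te/τ) = e^(−0.22/0.2165) = 0.362.
Trapped volume = 392.0 × 0.362 = 141.9 mL.

142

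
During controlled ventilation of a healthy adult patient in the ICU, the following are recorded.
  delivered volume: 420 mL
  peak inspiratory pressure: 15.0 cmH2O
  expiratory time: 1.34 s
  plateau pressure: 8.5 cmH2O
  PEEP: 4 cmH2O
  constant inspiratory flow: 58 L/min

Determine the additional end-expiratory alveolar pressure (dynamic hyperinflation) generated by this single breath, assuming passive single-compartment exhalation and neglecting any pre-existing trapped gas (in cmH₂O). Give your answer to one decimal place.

0.5

Flow: 58 L/min ÷ 60 = 0.9667 L/s.
R = (PIP − Pplat)/V̇ = (15.0 − 8.5) / 0.9667 = 6.5/0.9667 = 6.724 cmH2O·s/L.
C = Vt/(Pplat − PEEP) = 420.0 / (8.5 − 4) = 420.0/4.5 = 93.333 mL/cmH2O.
τ = R × C = 6.724 × 0.09333 L/cmH2O = 0.6276 s.
Fraction remaining = e^(−Te/τ) = e^(−1.34/0.6276) = 0.1182; trapped volume = 420.0 × 0.1182 = 49.644 mL.
Additional alveolar pressure from trapping ≈ V_trapped / C = 49.644 / 93.333 = 0.5319 cmH2O.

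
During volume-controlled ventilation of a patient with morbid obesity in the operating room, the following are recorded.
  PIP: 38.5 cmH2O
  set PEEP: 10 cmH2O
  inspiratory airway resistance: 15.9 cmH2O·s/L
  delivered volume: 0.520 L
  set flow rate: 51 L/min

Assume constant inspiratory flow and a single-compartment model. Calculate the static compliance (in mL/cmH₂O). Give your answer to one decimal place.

Flow: 51 L/min ÷ 60 = 0.85 L/s.
Equation of motion (constant flow): PIP = Vt/C + R·V̇ + PEEP.
Vt/C = PIP − R·V̇ − PEEP = 38.5 − 15.9×0.85 − 10 = 38.5 − 13.515 − 10 = 14.985 cmH2O.
C = Vt / 14.985 = 520 / 14.985 = 34.701 mL/cmH2O.

34.7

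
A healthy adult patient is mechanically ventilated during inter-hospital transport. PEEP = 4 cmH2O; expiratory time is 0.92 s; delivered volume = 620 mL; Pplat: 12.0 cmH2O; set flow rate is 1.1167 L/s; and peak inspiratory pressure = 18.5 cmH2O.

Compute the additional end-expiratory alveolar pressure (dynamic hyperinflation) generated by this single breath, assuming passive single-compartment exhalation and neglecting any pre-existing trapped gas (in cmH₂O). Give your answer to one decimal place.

R = (PIP − Pplat)/V̇ = (18.5 − 12.0) / 1.1167 = 6.5/1.1167 = 5.821 cmH2O·s/L.
C = Vt/(Pplat − PEEP) = 620.0 / (12.0 − 4) = 620.0/8.0 = 77.5 mL/cmH2O.
τ = R × C = 5.821 × 0.0775 L/cmH2O = 0.4511 s.
Fraction remaining = e^(−Te/τ) = e^(−0.92/0.4511) = 0.1301; trapped volume = 620.0 × 0.1301 = 80.662 mL.
Additional alveolar pressure from trapping ≈ V_trapped / C = 80.662 / 77.5 = 1.041 cmH2O.

1.0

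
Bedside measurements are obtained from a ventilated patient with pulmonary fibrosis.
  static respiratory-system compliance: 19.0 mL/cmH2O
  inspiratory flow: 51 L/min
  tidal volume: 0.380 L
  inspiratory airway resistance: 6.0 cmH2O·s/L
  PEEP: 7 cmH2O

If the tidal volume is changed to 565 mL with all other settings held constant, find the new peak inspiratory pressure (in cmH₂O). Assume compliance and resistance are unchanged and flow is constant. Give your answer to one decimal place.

41.8

Flow: 51 L/min ÷ 60 = 0.85 L/s.
PIP = Vt/C + R·V̇ + PEEP (constant-flow equation of motion).
Only the elastic term changes: ΔPIP = ΔVt / C = (565 − 380) / 19.0 = 9.737 cmH2O.
Original PIP = 380/19.0 + 6.0×0.85 + 7 = 32.1 cmH2O; new PIP = 32.1 + (9.737) = 41.837 cmH2O.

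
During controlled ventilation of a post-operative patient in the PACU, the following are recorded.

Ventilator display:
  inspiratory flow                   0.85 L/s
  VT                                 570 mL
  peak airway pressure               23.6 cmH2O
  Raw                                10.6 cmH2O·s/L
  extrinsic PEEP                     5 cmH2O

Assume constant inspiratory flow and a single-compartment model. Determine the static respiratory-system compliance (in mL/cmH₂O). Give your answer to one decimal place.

59.4

Equation of motion (constant flow): PIP = Vt/C + R·V̇ + PEEP.
Vt/C = PIP − R·V̇ − PEEP = 23.6 − 10.6×0.85 − 5 = 23.6 − 9.01 − 5 = 9.59 cmH2O.
C = Vt / 9.59 = 570 / 9.59 = 59.437 mL/cmH2O.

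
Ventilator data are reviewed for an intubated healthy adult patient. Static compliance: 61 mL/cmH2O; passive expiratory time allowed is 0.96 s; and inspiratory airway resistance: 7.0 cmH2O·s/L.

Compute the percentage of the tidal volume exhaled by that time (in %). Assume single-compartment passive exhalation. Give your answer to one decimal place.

89.4

τ = R × C = 7.0 × 61 mL/cmH2O = 7.0 × 0.061 L/cmH2O = 0.427 s.
Passive exhalation: V(t)/V₀ = e^(−t/τ) = e^(−0.96/0.427) = 0.1056.
Fraction exhaled = 1 − 0.1056 = 0.8944 → 89.44%.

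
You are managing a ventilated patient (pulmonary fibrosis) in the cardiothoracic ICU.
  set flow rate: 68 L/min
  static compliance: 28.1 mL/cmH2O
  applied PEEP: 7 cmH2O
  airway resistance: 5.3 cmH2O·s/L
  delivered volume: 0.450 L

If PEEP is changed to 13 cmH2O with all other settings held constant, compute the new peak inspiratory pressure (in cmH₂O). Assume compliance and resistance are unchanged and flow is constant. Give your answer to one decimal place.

35.0

Flow: 68 L/min ÷ 60 = 1.1333 L/s.
PIP = Vt/C + R·V̇ + PEEP (constant-flow equation of motion).
Only the baseline term changes: ΔPIP = ΔPEEP = 13 − 7 = 6.0 cmH2O.
Original PIP = 450/28.1 + 5.3×1.1333 + 7 = 29.021 cmH2O; new PIP = 29.021 + (6.0) = 35.021 cmH2O.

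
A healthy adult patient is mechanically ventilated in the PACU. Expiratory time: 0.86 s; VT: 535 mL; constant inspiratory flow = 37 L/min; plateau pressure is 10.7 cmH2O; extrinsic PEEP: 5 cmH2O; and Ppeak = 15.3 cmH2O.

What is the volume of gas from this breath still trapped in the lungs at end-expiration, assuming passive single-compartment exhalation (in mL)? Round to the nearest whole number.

157

Flow: 37 L/min ÷ 60 = 0.6167 L/s.
R = (PIP − Pplat)/V̇ = (15.3 − 10.7) / 0.6167 = 4.6/0.6167 = 7.459 cmH2O·s/L.
C = Vt/(Pplat − PEEP) = 535.0 / (10.7 − 5) = 535.0/5.7 = 93.86 mL/cmH2O.
τ = R × C = 7.459 × 0.09386 L/cmH2O = 0.7001 s.
Fraction remaining = e^(−Te/τ) = e^(−0.86/0.7001) = 0.2928.
Trapped volume = 535.0 × 0.2928 = 156.65 mL.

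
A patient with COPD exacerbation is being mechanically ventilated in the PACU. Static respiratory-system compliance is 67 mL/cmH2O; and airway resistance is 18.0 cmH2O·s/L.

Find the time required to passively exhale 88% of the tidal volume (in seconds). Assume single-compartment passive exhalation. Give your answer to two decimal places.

2.56

τ = R × C = 18.0 × 67 mL/cmH2O = 18.0 × 0.067 L/cmH2O = 1.206 s.
Exhaled fraction f = 1 − e^(−t/τ) → t = −τ·ln(1 − f) = −1.206·ln(0.12) = 2.557 s.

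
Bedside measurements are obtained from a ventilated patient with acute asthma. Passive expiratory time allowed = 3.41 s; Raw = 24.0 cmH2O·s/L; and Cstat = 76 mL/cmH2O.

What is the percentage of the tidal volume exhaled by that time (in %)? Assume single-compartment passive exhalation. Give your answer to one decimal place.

τ = R × C = 24.0 × 76 mL/cmH2O = 24.0 × 0.076 L/cmH2O = 1.824 s.
Passive exhalation: V(t)/V₀ = e^(−t/τ) = e^(−3.41/1.824) = 0.1542.
Fraction exhaled = 1 − 0.1542 = 0.8458 → 84.58%.

84.6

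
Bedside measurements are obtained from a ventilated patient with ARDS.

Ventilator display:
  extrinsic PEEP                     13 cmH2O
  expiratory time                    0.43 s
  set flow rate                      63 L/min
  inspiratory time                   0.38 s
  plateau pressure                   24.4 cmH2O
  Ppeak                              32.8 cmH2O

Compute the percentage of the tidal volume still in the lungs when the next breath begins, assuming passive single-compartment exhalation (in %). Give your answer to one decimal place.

21.5

Flow: 63 L/min ÷ 60 = 1.05 L/s.
Vt = flow × Ti = 1.05 L/s × 0.38 s × 1000 mL/L = 399.0 mL.
R = (PIP − Pplat)/V̇ = (32.8 − 24.4) / 1.05 = 8.4/1.05 = 8.0 cmH2O·s/L.
C = Vt/(Pplat − PEEP) = 399.0 / (24.4 − 13) = 399.0/11.4 = 35.0 mL/cmH2O.
τ = R × C = 8.0 × 0.035 L/cmH2O = 0.28 s.
Fraction remaining at end-expiration = e^(−Te/τ) = e^(−0.43/0.28) = 0.2153 → 21.53%.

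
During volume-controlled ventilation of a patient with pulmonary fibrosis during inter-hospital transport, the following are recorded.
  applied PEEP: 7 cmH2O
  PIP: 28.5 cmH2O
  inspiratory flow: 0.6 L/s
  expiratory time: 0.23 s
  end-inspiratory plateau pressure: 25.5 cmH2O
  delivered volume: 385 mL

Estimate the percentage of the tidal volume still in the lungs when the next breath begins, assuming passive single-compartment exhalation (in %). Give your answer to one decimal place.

R = (PIP − Pplat)/V̇ = (28.5 − 25.5) / 0.6 = 3.0/0.6 = 5.0 cmH2O·s/L.
C = Vt/(Pplat − PEEP) = 385.0 / (25.5 − 7) = 385.0/18.5 = 20.811 mL/cmH2O.
τ = R × C = 5.0 × 0.02081 L/cmH2O = 0.1041 s.
Fraction remaining at end-expiration = e^(−Te/τ) = e^(−0.23/0.1041) = 0.1098 → 10.98%.

11.0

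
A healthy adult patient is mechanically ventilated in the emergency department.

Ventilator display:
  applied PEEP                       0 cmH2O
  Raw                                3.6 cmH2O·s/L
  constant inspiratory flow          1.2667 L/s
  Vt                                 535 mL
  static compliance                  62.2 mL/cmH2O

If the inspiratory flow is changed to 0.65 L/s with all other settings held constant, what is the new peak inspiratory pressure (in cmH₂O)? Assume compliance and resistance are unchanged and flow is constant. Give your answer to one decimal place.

10.9

PIP = Vt/C + R·V̇ + PEEP (constant-flow equation of motion).
Only the resistive term changes: ΔPIP = R × ΔV̇ = 3.6 × (0.65 − 1.2667) = 3.6 × -0.6167 = -2.22 cmH2O.
Original PIP = 535/62.2 + 3.6×1.2667 + 0 = 13.161 cmH2O; new PIP = 13.161 + (-2.22) = 10.941 cmH2O.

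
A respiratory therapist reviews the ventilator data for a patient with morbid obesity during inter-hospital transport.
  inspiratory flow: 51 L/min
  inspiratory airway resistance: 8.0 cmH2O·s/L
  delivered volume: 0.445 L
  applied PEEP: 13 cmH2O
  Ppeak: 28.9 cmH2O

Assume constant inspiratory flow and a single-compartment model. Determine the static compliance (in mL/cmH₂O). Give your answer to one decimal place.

48.9

Flow: 51 L/min ÷ 60 = 0.85 L/s.
Equation of motion (constant flow): PIP = Vt/C + R·V̇ + PEEP.
Vt/C = PIP − R·V̇ − PEEP = 28.9 − 8.0×0.85 − 13 = 28.9 − 6.8 − 13 = 9.1 cmH2O.
C = Vt / 9.1 = 445 / 9.1 = 48.901 mL/cmH2O.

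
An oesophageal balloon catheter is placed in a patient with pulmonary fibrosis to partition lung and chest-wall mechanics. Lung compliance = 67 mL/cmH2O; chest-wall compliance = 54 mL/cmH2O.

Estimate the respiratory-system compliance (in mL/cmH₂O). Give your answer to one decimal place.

29.9

Lung and chest wall are elastances in series: 1/Crs = 1/CL + 1/Ccw.
1/Crs = 1/67 + 1/54 = 0.03344.
Crs = 29.904 mL/cmH2O.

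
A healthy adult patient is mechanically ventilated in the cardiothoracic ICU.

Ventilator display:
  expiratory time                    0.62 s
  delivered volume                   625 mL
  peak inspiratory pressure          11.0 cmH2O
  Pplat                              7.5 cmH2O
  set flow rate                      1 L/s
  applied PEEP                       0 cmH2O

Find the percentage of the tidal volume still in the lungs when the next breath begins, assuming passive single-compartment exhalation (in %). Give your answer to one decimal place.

R = (PIP − Pplat)/V̇ = (11.0 − 7.5) / 1 = 3.5/1 = 3.5 cmH2O·s/L.
C = Vt/(Pplat − PEEP) = 625.0 / (7.5 − 0) = 625.0/7.5 = 83.333 mL/cmH2O.
τ = R × C = 3.5 × 0.08333 L/cmH2O = 0.2917 s.
Fraction remaining at end-expiration = e^(−Te/τ) = e^(−0.62/0.2917) = 0.1194 → 11.94%.

11.9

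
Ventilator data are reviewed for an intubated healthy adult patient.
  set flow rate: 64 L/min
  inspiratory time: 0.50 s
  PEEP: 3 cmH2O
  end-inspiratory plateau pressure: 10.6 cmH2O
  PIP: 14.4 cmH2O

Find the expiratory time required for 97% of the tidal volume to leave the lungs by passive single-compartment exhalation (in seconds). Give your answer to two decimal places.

0.88

Flow: 64 L/min ÷ 60 = 1.0667 L/s.
Vt = flow × Ti = 1.0667 L/s × 0.50 s × 1000 mL/L = 533.35 mL.
R = (PIP − Pplat)/V̇ = (14.4 − 10.6) / 1.0667 = 3.8/1.0667 = 3.562 cmH2O·s/L.
C = Vt/(Pplat − PEEP) = 533.35 / (10.6 − 3) = 533.35/7.6 = 70.178 mL/cmH2O.
τ = R × C = 3.562 × 0.07018 L/cmH2O = 0.25 s.
t = −τ·ln(1 − 0.97) = −0.25·ln(0.03) = 0.8766 s.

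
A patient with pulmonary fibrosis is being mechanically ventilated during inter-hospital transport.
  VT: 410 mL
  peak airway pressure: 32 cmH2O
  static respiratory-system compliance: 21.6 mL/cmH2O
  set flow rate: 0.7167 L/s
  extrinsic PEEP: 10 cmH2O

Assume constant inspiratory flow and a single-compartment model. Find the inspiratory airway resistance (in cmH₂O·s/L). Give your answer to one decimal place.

4.2

Equation of motion (constant flow): PIP = Vt/C + R·V̇ + PEEP.
R·V̇ = PIP − Vt/C − PEEP = 32 − 410/21.6 − 10 = 32 − 18.981 − 10 = 3.019 cmH2O.
R = 3.019 / 0.7167 = 4.212 cmH2O·s/L.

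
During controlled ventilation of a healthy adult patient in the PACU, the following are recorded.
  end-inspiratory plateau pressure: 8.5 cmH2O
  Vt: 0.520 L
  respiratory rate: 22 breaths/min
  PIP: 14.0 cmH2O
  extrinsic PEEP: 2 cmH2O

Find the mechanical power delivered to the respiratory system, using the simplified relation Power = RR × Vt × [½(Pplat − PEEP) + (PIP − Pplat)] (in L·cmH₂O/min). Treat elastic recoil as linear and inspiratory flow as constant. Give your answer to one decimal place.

Per-breath work = Vt × [½(Pplat−PEEP) + (PIP−Pplat)] = 0.520 × [0.5×6.5 + 5.5] = 0.520 × 8.75 = 4.55 L·cmH2O.
Power = 22 × 4.55 = 100.1 L·cmH2O/min.

100.1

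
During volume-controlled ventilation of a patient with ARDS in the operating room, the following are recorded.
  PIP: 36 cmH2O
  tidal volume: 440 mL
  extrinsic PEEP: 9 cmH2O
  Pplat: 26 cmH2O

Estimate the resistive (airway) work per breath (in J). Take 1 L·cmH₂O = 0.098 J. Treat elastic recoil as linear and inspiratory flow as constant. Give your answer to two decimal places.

0.43

With constant inspiratory flow the resistive pressure is constant at PIP − Pplat = 36 − 26 = 10.0 cmH2O, so resistive work = 10.0 × 0.440 = 4.4 L·cmH2O.
× 0.098 J/(L·cmH2O) → 0.4312 J.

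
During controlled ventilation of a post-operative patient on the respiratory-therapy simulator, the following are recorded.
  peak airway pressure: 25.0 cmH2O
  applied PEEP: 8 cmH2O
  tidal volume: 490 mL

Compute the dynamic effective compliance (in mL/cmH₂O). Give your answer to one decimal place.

28.8

Dynamic compliance = Vt / (PIP − PEEP) = 490 / (25.0 − 8) = 490 / 17.0 = 28.824 mL/cmH2O.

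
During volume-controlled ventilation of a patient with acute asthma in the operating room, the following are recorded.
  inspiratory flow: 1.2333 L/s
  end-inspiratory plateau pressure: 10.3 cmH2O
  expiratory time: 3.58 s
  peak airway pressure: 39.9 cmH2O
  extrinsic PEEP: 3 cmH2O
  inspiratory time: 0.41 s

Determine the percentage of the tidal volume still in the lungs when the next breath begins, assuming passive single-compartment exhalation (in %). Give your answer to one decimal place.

Vt = flow × Ti = 1.2333 L/s × 0.41 s × 1000 mL/L = 505.65 mL.
R = (PIP − Pplat)/V̇ = (39.9 − 10.3) / 1.2333 = 29.6/1.2333 = 24.001 cmH2O·s/L.
C = Vt/(Pplat − PEEP) = 505.65 / (10.3 − 3) = 505.65/7.3 = 69.267 mL/cmH2O.
τ = R × C = 24.001 × 0.06927 L/cmH2O = 1.663 s.
Fraction remaining at end-expiration = e^(−Te/τ) = e^(−3.58/1.663) = 0.1162 → 11.62%.

11.6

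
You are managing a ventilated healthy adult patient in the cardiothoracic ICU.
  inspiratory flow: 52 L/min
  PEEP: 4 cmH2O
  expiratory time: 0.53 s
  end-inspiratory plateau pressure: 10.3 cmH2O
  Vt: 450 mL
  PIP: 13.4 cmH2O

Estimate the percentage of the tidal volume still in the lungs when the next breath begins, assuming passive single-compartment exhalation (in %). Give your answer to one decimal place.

12.6

Flow: 52 L/min ÷ 60 = 0.8667 L/s.
R = (PIP − Pplat)/V̇ = (13.4 − 10.3) / 0.8667 = 3.1/0.8667 = 3.577 cmH2O·s/L.
C = Vt/(Pplat − PEEP) = 450.0 / (10.3 − 4) = 450.0/6.3 = 71.429 mL/cmH2O.
τ = R × C = 3.577 × 0.07143 L/cmH2O = 0.2555 s.
Fraction remaining at end-expiration = e^(−Te/τ) = e^(−0.53/0.2555) = 0.1256 → 12.56%.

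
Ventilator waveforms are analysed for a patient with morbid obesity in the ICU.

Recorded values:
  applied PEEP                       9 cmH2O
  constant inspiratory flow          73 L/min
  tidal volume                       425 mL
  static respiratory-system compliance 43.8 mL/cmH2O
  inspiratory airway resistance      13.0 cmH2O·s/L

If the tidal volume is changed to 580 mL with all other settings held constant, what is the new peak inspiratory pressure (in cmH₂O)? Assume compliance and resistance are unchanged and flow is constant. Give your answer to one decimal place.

Flow: 73 L/min ÷ 60 = 1.2167 L/s.
PIP = Vt/C + R·V̇ + PEEP (constant-flow equation of motion).
Only the elastic term changes: ΔPIP = ΔVt / C = (580 − 425) / 43.8 = 3.539 cmH2O.
Original PIP = 425/43.8 + 13.0×1.2167 + 9 = 34.52 cmH2O; new PIP = 34.52 + (3.539) = 38.059 cmH2O.

38.1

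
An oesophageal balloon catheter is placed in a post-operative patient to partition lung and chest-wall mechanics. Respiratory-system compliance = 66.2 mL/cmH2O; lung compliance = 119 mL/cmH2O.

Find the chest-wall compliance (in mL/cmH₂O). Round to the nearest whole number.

1/Ccw = 1/Crs − 1/CL.
1/Ccw = 1/66.2 − 1/119 = 0.006702.
Ccw = 149.21 mL/cmH2O.

149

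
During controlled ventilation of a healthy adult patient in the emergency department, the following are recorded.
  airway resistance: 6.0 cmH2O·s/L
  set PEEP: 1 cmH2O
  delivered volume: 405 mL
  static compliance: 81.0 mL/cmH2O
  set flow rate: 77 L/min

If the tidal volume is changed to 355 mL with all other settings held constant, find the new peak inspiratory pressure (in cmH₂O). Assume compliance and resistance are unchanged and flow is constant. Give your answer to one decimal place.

13.1

Flow: 77 L/min ÷ 60 = 1.2833 L/s.
PIP = Vt/C + R·V̇ + PEEP (constant-flow equation of motion).
Only the elastic term changes: ΔPIP = ΔVt / C = (355 − 405) / 81.0 = -0.6173 cmH2O.
Original PIP = 405/81.0 + 6.0×1.2833 + 1 = 13.7 cmH2O; new PIP = 13.7 + (-0.6173) = 13.083 cmH2O.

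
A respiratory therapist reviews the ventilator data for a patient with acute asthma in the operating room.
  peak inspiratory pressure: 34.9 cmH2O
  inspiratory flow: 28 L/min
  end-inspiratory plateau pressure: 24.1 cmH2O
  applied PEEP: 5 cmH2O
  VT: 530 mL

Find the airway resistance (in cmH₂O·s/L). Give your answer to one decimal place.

Flow: 28 L/min ÷ 60 = 0.4667 L/s.
Raw = (PIP − Pplat) / flow = (34.9 − 24.1) / 0.4667 = 10.8 / 0.4667 = 23.141 cmH2O·s/L.

23.1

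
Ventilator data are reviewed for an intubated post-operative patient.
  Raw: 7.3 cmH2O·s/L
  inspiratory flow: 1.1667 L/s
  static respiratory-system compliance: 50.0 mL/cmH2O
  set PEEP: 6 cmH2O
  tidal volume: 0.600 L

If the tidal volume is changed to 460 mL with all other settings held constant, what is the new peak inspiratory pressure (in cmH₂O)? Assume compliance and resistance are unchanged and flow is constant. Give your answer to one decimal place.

23.7

PIP = Vt/C + R·V̇ + PEEP (constant-flow equation of motion).
Only the elastic term changes: ΔPIP = ΔVt / C = (460 − 600) / 50.0 = -2.8 cmH2O.
Original PIP = 600/50.0 + 7.3×1.1667 + 6 = 26.517 cmH2O; new PIP = 26.517 + (-2.8) = 23.717 cmH2O.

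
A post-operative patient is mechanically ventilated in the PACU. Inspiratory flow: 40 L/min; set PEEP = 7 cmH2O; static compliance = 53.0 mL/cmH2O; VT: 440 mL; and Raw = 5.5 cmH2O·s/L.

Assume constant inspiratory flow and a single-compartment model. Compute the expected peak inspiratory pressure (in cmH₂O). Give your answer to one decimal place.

Flow: 40 L/min ÷ 60 = 0.6667 L/s.
Equation of motion (constant flow): PIP = Vt/C + R·V̇ + PEEP.
PIP = 440/53.0 + 5.5×0.6667 + 7 = 8.302 + 3.667 + 7 = 18.969 cmH2O.

19.0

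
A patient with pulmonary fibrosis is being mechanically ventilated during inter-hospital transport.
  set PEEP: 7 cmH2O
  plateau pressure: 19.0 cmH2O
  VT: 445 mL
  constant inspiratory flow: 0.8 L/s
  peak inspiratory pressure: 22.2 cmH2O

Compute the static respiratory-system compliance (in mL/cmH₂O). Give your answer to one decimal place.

Cstat = Vt / (Pplat − PEEP) = 445 / (19.0 − 7) = 445 / 12.0 = 37.083 mL/cmH2O.

37.1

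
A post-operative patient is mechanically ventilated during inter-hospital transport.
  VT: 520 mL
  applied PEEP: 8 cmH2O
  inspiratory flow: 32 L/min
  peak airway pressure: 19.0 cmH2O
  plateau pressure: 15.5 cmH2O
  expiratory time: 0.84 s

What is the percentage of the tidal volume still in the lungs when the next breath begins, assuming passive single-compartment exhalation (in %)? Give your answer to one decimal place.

15.8

Flow: 32 L/min ÷ 60 = 0.5333 L/s.
R = (PIP − Pplat)/V̇ = (19.0 − 15.5) / 0.5333 = 3.5/0.5333 = 6.563 cmH2O·s/L.
C = Vt/(Pplat − PEEP) = 520.0 / (15.5 − 8) = 520.0/7.5 = 69.333 mL/cmH2O.
τ = R × C = 6.563 × 0.06933 L/cmH2O = 0.455 s.
Fraction remaining at end-expiration = e^(−Te/τ) = e^(−0.84/0.455) = 0.1578 → 15.78%.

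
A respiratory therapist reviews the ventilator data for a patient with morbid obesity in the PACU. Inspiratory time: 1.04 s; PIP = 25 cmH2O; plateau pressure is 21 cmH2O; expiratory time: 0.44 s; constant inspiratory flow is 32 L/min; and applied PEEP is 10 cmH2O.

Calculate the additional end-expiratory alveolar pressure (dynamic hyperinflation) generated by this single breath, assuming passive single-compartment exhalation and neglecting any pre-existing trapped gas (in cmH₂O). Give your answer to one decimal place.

Flow: 32 L/min ÷ 60 = 0.5333 L/s.
Vt = flow × Ti = 0.5333 L/s × 1.04 s × 1000 mL/L = 554.63 mL.
R = (PIP − Pplat)/V̇ = (25 − 21) / 0.5333 = 4.0/0.5333 = 7.5 cmH2O·s/L.
C = Vt/(Pplat − PEEP) = 554.63 / (21 − 10) = 554.63/11.0 = 50.421 mL/cmH2O.
τ = R × C = 7.5 × 0.05042 L/cmH2O = 0.3782 s.
Fraction remaining = e^(−Te/τ) = e^(−0.44/0.3782) = 0.3124; trapped volume = 554.63 × 0.3124 = 173.27 mL.
Additional alveolar pressure from trapping ≈ V_trapped / C = 173.27 / 50.421 = 3.436 cmH2O.

3.4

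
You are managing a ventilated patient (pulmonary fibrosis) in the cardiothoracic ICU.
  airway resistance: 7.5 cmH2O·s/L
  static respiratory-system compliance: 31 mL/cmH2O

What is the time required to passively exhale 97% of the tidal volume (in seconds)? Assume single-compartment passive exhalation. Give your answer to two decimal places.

τ = R × C = 7.5 × 31 mL/cmH2O = 7.5 × 0.031 L/cmH2O = 0.2325 s.
Exhaled fraction f = 1 − e^(−t/τ) → t = −τ·ln(1 − f) = −0.2325·ln(0.03) = 0.8153 s.

0.82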